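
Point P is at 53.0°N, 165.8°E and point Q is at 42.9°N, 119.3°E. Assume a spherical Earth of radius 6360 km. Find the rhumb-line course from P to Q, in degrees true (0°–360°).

252.0°

Meridional parts: M(φ₁)=+1.0948, M(φ₂)=+0.8305 → ΔM = -0.2644;  Δλ = -0.8116 rad
tan C = Δλ / ΔM = +3.0698 → C = 251.96°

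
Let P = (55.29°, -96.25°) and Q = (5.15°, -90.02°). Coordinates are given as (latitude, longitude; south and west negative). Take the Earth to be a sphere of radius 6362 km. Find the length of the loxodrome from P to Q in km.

5596 km

Rhumb course C = atan2(Δλ, Δψ) with Δψ = ln[tan(π/4+φ₂/2)/tan(π/4+φ₁/2)] = -1.0731, Δλ = +0.1087 → C = 174.21°
d = R·|Δφ| / |cos C| = 6362·0.87511 / 0.99491 = 5596 km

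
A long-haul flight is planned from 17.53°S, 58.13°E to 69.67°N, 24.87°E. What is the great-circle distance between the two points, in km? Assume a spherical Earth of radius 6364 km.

Haversine: a = sin²(Δφ/2)+cos φ₁ cos φ₂ sin²(Δλ/2) = 0.50271;  σ = 2·atan2(√a,√(1−a))
σ = 90.310° → d = Rσ = 6364·1.57622 = 10031 km

10031 km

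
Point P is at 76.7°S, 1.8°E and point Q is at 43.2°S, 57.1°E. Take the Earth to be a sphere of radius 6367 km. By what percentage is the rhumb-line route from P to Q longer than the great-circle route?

3.0%

Great circle: σ = 0.7049 rad → d_gc = Rσ = 4488.3 km
Rhumb: Δφ = +0.5847, Δλ = +0.9652, Δψ = +1.3115, q = Δφ/Δψ = 0.4458 → d_rh = R√(Δφ²+q²Δλ²) = 4622.1 km
Excess = (4622.1 − 4488.3) / 4488.3 = 133.8 / 4488.3 = 2.98% ≈ 3.0%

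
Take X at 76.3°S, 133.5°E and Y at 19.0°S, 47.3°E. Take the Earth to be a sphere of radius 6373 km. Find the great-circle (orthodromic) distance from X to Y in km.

7860 km

cos σ = sin φ₁ sin φ₂ + cos φ₁ cos φ₂ cos Δλ
      = sin(-76.30°)sin(-19.00°) + cos(-76.30°)cos(-19.00°)cos(-86.20°) = 0.3311
σ = 70.662° → d = Rσ = 6373·1.23328 = 7860 km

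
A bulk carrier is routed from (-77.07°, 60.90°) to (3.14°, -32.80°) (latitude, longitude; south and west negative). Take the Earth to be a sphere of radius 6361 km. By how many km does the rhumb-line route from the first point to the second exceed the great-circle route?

615 km

Great circle: cos σ = sin φ₁ sin φ₂ + cos φ₁ cos φ₂ cos Δλ,  σ = 1.6387 rad → d_gc = 10423.5 km
Rhumb line: Δψ = +2.2324, q = Δφ/Δψ = 0.6271, d_rh = R√(Δφ²+q²Δλ²) = 11038.7 km
Excess = 11038.7 − 10423.5 = 615.2 ≈ 615 km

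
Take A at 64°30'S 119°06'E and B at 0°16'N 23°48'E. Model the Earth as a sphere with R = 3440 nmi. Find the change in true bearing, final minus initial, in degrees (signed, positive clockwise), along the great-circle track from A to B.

+69.3°

At departure: θ₁ = atan2(sin Δλ cos φ₂, cos φ₁ sin φ₂ − sin φ₁ cos φ₂ cos Δλ) = 265.33°
At arrival: θ₂ = atan2(sin Δλ cos φ₁, −cos φ₂ sin φ₁ + sin φ₂ cos φ₁ cos Δλ) = 334.59°
Δθ = θ₂ − θ₁ = +69.3°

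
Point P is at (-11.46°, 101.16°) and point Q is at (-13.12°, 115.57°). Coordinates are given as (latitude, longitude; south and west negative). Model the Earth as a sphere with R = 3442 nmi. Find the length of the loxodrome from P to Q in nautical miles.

852 nmi

Rhumb course C = atan2(Δλ, Δψ) with Δψ = ln[tan(π/4+φ₂/2)/tan(π/4+φ₁/2)] = -0.0297, Δλ = +0.2515 → C = 96.72°
d = R·|Δφ| / |cos C| = 3442·0.02897 / 0.11709 = 852 nmi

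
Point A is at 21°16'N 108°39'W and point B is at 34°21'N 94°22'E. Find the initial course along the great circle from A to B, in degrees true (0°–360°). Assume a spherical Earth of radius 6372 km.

338.1°

N = sin Δλ·cos φ₂ = -0.3228;  D = cos φ₁ sin φ₂ − sin φ₁ cos φ₂ cos Δλ = +0.8014
initial course = atan2(N, D) = 338.06°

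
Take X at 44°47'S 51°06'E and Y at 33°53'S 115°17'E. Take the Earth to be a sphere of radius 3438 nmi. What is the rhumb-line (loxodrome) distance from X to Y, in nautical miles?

3040 nmi

Rhumb course C = atan2(Δλ, Δψ) with Δψ = ln[tan(π/4+φ₂/2)/tan(π/4+φ₁/2)] = +0.2468, Δλ = +1.1202 → C = 77.57°
d = R·|Δφ| / |cos C| = 3438·0.19024 / 0.21518 = 3040 nmi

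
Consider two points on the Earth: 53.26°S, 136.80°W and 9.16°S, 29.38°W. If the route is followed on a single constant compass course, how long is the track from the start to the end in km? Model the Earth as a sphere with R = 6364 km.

Rhumb course C = atan2(Δλ, Δψ) with Δψ = ln[tan(π/4+φ₂/2)/tan(π/4+φ₁/2)] = +0.9418, Δλ = +1.8748 → C = 63.33°
d = R·|Δφ| / |cos C| = 6364·0.76969 / 0.44890 = 10912 km

10912 km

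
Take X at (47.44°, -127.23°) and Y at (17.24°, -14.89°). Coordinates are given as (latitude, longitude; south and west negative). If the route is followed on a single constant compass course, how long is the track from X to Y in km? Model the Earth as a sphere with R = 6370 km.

10860 km

Δψ = ln[tan(π/4+φ₂/2)/tan(π/4+φ₁/2)] = -0.6374;  Δφ = -0.5271 rad,  Δλ = +1.9607 rad
q = Δφ/Δψ = 0.8269
d = R·√(Δφ² + q²Δλ²) = 6370·1.70491 = 10860 km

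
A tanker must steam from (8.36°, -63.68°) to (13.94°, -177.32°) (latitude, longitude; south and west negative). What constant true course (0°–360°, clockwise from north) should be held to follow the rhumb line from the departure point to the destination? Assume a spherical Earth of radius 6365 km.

272.9°

Δψ = ln[tan(π/4+φ₂/2)/tan(π/4+φ₁/2)] = +0.0993
Δλ = -1.9834 rad (taken the short way round)
course = atan2(Δλ, Δψ) = 272.87°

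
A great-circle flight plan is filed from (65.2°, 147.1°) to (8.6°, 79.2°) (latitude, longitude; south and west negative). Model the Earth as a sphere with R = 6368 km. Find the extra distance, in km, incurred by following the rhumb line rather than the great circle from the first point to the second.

216 km

Great circle: cos σ = sin φ₁ sin φ₂ + cos φ₁ cos φ₂ cos Δλ,  σ = 1.2747 rad → d_gc = 8117.4 km
Rhumb line: Δψ = -1.3641, q = Δφ/Δψ = 0.7242, d_rh = R√(Δφ²+q²Δλ²) = 8333.1 km
Excess = 8333.1 − 8117.4 = 215.7 ≈ 216 km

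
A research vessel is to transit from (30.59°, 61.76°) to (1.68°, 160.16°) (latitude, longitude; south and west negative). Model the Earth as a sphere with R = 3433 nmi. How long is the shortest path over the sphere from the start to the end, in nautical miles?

5774 nmi

Haversine: a = sin²(Δφ/2)+cos φ₁ cos φ₂ sin²(Δλ/2) = 0.55539;  σ = 2·atan2(√a,√(1−a))
σ = 96.360° → d = Rσ = 3433·1.68180 = 5774 nmi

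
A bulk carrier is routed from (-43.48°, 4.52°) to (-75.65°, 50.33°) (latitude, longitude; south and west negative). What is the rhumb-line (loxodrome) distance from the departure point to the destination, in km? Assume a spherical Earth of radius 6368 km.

Δψ = ln[tan(π/4+φ₂/2)/tan(π/4+φ₁/2)] = -1.2280;  Δφ = -0.5615 rad,  Δλ = +0.7995 rad
q = Δφ/Δψ = 0.4572
d = R·√(Δφ² + q²Δλ²) = 6368·0.66999 = 4266 km

4266 km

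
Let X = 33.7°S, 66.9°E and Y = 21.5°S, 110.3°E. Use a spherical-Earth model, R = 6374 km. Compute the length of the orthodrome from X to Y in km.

Haversine: a = sin²(Δφ/2)+cos φ₁ cos φ₂ sin²(Δλ/2) = 0.11712;  σ = 2·atan2(√a,√(1−a))
σ = 40.025° → d = Rσ = 6374·0.69856 = 4453 km

4453 km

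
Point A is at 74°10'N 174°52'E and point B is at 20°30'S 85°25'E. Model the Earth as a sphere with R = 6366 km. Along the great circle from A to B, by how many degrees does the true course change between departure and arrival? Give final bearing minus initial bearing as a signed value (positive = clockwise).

-66.8°

At departure: θ₁ = atan2(sin Δλ cos φ₂, cos φ₁ sin φ₂ − sin φ₁ cos φ₂ cos Δλ) = 263.65°
At arrival: θ₂ = atan2(sin Δλ cos φ₁, −cos φ₂ sin φ₁ + sin φ₂ cos φ₁ cos Δλ) = 196.83°
Δθ = θ₂ − θ₁ = -66.8°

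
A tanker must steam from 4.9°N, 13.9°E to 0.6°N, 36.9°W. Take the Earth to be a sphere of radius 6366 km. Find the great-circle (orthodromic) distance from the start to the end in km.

Haversine: a = sin²(Δφ/2)+cos φ₁ cos φ₂ sin²(Δλ/2) = 0.18471;  σ = 2·atan2(√a,√(1−a))
σ = 50.907° → d = Rσ = 6366·0.88850 = 5656 km

5656 km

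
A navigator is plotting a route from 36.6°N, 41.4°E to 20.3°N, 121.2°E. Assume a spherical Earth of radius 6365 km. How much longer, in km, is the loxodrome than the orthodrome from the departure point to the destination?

172 km

Great circle: cos σ = sin φ₁ sin φ₂ + cos φ₁ cos φ₂ cos Δλ,  σ = 1.2237 rad → d_gc = 7788.72 km
Rhumb line: Δψ = -0.3253, q = Δφ/Δψ = 0.8745, d_rh = R√(Δφ²+q²Δλ²) = 7961.16 km
Excess = 7961.16 − 7788.72 = 172.44 ≈ 172 km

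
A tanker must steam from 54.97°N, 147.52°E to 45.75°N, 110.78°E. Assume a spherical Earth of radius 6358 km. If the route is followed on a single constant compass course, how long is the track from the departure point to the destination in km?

Rhumb course C = atan2(Δλ, Δψ) with Δψ = ln[tan(π/4+φ₂/2)/tan(π/4+φ₁/2)] = -0.2533, Δλ = -0.6412 → C = 248.44°
d = R·|Δφ| / |cos C| = 6358·0.16092 / 0.36741 = 2785 km

2785 km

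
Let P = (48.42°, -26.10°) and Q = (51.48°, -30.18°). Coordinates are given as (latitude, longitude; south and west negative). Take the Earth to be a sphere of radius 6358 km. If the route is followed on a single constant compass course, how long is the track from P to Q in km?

Δψ = ln[tan(π/4+φ₂/2)/tan(π/4+φ₁/2)] = +0.0830;  Δφ = +0.0534 rad,  Δλ = -0.0712 rad
q = Δφ/Δψ = 0.6432
d = R·√(Δφ² + q²Δλ²) = 6358·0.07036 = 447 km

447 km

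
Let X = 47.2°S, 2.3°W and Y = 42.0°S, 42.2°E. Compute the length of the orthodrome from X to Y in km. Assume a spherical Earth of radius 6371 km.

3521 km

Haversine: a = sin²(Δφ/2)+cos φ₁ cos φ₂ sin²(Δλ/2) = 0.07445;  σ = 2·atan2(√a,√(1−a))
σ = 31.669° → d = Rσ = 6371·0.55272 = 3521 km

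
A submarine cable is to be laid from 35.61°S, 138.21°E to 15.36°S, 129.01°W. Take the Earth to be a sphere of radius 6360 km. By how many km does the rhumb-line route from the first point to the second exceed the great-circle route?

Great circle: cos σ = sin φ₁ sin φ₂ + cos φ₁ cos φ₂ cos Δλ,  σ = 1.4543 rad → d_gc = 9249.5 km
Rhumb line: Δψ = +0.3945, q = Δφ/Δψ = 0.8958, d_rh = R√(Δφ²+q²Δλ²) = 9495.8 km
Excess = 9495.8 − 9249.5 = 246.3 ≈ 246 km

246 km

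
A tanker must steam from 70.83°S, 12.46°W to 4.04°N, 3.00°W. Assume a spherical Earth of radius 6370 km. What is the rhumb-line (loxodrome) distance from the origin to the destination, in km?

8357 km

Δψ = ln[tan(π/4+φ₂/2)/tan(π/4+φ₁/2)] = +1.8492;  Δφ = +1.3067 rad,  Δλ = +0.1651 rad
q = Δφ/Δψ = 0.7066
d = R·√(Δφ² + q²Δλ²) = 6370·1.31193 = 8357 km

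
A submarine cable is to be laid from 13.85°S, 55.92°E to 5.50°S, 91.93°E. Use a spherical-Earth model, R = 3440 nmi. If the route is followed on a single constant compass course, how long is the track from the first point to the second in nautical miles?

Δψ = ln[tan(π/4+φ₂/2)/tan(π/4+φ₁/2)] = +0.1480;  Δφ = +0.1457 rad,  Δλ = +0.6285 rad
q = Δφ/Δψ = 0.9849
d = R·√(Δφ² + q²Δλ²) = 3440·0.63590 = 2187 nmi

2187 nmi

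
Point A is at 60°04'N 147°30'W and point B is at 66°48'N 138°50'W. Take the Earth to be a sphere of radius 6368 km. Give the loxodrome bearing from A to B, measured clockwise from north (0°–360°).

29.8°

Δψ = ln[tan(π/4+φ₂/2)/tan(π/4+φ₁/2)] = +0.2641
Δλ = +0.1513 rad (taken the short way round)
course = atan2(Δλ, Δψ) = 29.80°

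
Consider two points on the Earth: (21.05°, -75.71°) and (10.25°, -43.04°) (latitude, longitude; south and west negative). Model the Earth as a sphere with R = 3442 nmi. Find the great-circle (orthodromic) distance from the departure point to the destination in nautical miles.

cos σ = sin φ₁ sin φ₂ + cos φ₁ cos φ₂ cos Δλ
      = sin(21.05°)sin(10.25°) + cos(21.05°)cos(10.25°)cos(32.67°) = 0.8370
σ = 33.176° → d = Rσ = 3442·0.57903 = 1993 nmi

1993 nmi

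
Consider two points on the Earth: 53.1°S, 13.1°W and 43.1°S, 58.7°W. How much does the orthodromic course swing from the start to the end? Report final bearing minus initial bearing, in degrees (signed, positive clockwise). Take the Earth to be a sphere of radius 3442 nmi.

+34.9°

At departure: θ₁ = atan2(sin Δλ cos φ₂, cos φ₁ sin φ₂ − sin φ₁ cos φ₂ cos Δλ) = 269.81°
At arrival: θ₂ = atan2(sin Δλ cos φ₁, −cos φ₂ sin φ₁ + sin φ₂ cos φ₁ cos Δλ) = 304.68°
Δθ = θ₂ − θ₁ = +34.9°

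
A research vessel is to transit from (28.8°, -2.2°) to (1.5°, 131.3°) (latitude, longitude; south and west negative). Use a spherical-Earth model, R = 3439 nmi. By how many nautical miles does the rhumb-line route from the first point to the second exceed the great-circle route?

250 nmi

Great circle: cos σ = sin φ₁ sin φ₂ + cos φ₁ cos φ₂ cos Δλ,  σ = 2.2023 rad → d_gc = 7573.9 nmi
Rhumb line: Δψ = -0.4991, q = Δφ/Δψ = 0.9547, d_rh = R√(Δφ²+q²Δλ²) = 7823.5 nmi
Excess = 7823.5 − 7573.9 = 249.6 ≈ 250 nmi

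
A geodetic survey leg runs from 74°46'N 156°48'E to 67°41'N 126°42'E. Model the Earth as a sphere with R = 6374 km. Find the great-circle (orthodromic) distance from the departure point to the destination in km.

Haversine: a = sin²(Δφ/2)+cos φ₁ cos φ₂ sin²(Δλ/2) = 0.01054;  σ = 2·atan2(√a,√(1−a))
σ = 11.787° → d = Rσ = 6374·0.20572 = 1311 km

1311 km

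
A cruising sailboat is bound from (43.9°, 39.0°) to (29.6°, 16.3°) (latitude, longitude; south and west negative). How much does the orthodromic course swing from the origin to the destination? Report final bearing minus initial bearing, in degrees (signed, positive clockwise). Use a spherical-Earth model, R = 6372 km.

-13.8°

At departure: θ₁ = atan2(sin Δλ cos φ₂, cos φ₁ sin φ₂ − sin φ₁ cos φ₂ cos Δλ) = 239.17°
At arrival: θ₂ = atan2(sin Δλ cos φ₁, −cos φ₂ sin φ₁ + sin φ₂ cos φ₁ cos Δλ) = 225.36°
Δθ = θ₂ − θ₁ = -13.8°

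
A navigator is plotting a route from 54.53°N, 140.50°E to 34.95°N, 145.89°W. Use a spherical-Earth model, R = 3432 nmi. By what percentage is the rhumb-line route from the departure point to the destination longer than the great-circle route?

Great circle: σ = 0.9263 rad → d_gc = Rσ = 3179.2 nmi
Rhumb: Δφ = -0.3417, Δλ = +1.2847, Δψ = -0.4882, q = Δφ/Δψ = 0.6999 → d_rh = R√(Δφ²+q²Δλ²) = 3301.5 nmi
Excess = (3301.5 − 3179.2) / 3179.2 = 122.3 / 3179.2 = 3.847% ≈ 3.8%

3.8%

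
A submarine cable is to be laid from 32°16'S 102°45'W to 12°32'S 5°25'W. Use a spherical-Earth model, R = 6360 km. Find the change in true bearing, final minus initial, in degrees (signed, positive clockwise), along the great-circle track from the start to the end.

-47.5°

At departure: θ₁ = atan2(sin Δλ cos φ₂, cos φ₁ sin φ₂ − sin φ₁ cos φ₂ cos Δλ) = 104.48°
At arrival: θ₂ = atan2(sin Δλ cos φ₁, −cos φ₂ sin φ₁ + sin φ₂ cos φ₁ cos Δλ) = 57.00°
Δθ = θ₂ − θ₁ = -47.5°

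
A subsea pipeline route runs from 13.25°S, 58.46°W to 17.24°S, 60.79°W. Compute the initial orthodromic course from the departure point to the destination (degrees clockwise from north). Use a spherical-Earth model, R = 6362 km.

209.1°

N = sin Δλ·cos φ₂ = -0.0388;  D = cos φ₁ sin φ₂ − sin φ₁ cos φ₂ cos Δλ = -0.0698
initial course = atan2(N, D) = 209.10°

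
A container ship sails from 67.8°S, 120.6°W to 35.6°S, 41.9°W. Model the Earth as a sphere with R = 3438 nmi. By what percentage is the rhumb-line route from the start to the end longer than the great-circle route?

5.5%

Great circle: σ = 0.9283 rad → d_gc = Rσ = 3191.6 nmi
Rhumb: Δφ = +0.5620, Δλ = +1.3736, Δψ = +0.9630, q = Δφ/Δψ = 0.5836 → d_rh = R√(Δφ²+q²Δλ²) = 3365.8 nmi
Excess = (3365.8 − 3191.6) / 3191.6 = 174.2 / 3191.6 = 5.46% ≈ 5.5%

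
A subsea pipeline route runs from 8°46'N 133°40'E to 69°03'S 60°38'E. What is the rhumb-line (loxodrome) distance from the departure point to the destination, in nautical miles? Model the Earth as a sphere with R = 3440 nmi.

5682 nmi

Rhumb course C = atan2(Δλ, Δψ) with Δψ = ln[tan(π/4+φ₂/2)/tan(π/4+φ₁/2)] = -1.8416, Δλ = -1.2747 → C = 214.69°
d = R·|Δφ| / |cos C| = 3440·1.35816 / 0.82225 = 5682 nmi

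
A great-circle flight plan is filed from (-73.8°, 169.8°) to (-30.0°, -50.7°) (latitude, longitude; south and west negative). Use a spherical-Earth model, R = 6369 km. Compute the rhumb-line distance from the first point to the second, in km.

Δψ = ln[tan(π/4+φ₂/2)/tan(π/4+φ₁/2)] = +1.4004;  Δφ = +0.7645 rad,  Δλ = +2.4347 rad
q = Δφ/Δψ = 0.5459
d = R·√(Δφ² + q²Δλ²) = 6369·1.53328 = 9765 km

9765 km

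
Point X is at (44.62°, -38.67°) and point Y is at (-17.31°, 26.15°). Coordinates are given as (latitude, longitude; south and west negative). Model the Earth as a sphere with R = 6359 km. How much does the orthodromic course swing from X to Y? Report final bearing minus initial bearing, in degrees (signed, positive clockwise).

At departure: θ₁ = atan2(sin Δλ cos φ₂, cos φ₁ sin φ₂ − sin φ₁ cos φ₂ cos Δλ) = 119.91°
At arrival: θ₂ = atan2(sin Δλ cos φ₁, −cos φ₂ sin φ₁ + sin φ₂ cos φ₁ cos Δλ) = 139.74°
Δθ = θ₂ − θ₁ = +19.8°

+19.8°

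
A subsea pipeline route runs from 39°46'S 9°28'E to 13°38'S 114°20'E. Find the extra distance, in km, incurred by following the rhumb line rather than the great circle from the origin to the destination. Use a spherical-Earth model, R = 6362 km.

Great circle: cos σ = sin φ₁ sin φ₂ + cos φ₁ cos φ₂ cos Δλ,  σ = 1.6117 rad → d_gc = 10253.6 km
Rhumb line: Δψ = +0.5174, q = Δφ/Δψ = 0.8816, d_rh = R√(Δφ²+q²Δλ²) = 10667.6 km
Excess = 10667.6 − 10253.6 = 414.0 ≈ 414 km

414 km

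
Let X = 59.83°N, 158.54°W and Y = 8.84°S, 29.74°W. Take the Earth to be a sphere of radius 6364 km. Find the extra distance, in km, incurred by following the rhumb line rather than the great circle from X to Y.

1039 km

Great circle: cos σ = sin φ₁ sin φ₂ + cos φ₁ cos φ₂ cos Δλ,  σ = 2.0309 rad → d_gc = 12924.6 km
Rhumb line: Δψ = -1.4659, q = Δφ/Δψ = 0.8176, d_rh = R√(Δφ²+q²Δλ²) = 13963.6 km
Excess = 13963.6 − 12924.6 = 1039.0 ≈ 1039 km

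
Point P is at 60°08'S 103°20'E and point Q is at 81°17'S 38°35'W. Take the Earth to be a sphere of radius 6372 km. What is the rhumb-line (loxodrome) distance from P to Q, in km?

Rhumb course C = atan2(Δλ, Δψ) with Δψ = ln[tan(π/4+φ₂/2)/tan(π/4+φ₁/2)] = -1.2526, Δλ = -2.4769 → C = 243.17°
d = R·|Δφ| / |cos C| = 6372·0.36914 / 0.45128 = 5212 km

5212 km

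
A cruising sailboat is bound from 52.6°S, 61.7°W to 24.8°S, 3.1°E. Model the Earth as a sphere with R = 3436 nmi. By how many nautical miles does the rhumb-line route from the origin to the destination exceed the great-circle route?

78 nmi

Great circle: cos σ = sin φ₁ sin φ₂ + cos φ₁ cos φ₂ cos Δλ,  σ = 0.9667 rad → d_gc = 3321.8 nmi
Rhumb line: Δψ = +0.6363, q = Δφ/Δψ = 0.7626, d_rh = R√(Δφ²+q²Δλ²) = 3400.2 nmi
Excess = 3400.2 − 3321.8 = 78.4 ≈ 78 nmi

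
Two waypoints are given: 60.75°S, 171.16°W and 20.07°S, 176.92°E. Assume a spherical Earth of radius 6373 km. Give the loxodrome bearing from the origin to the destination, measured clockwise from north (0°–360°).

348.1°

Δψ = ln[tan(π/4+φ₂/2)/tan(π/4+φ₁/2)] = +0.9858
Δλ = -0.2080 rad (taken the short way round)
course = atan2(Δλ, Δψ) = 348.08°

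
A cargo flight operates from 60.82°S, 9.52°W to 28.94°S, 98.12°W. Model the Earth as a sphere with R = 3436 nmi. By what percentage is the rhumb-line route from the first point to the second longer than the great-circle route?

Great circle: σ = 1.1231 rad → d_gc = Rσ = 3858.9 nmi
Rhumb: Δφ = +0.5564, Δλ = -1.5464, Δψ = +0.8179, q = Δφ/Δψ = 0.6803 → d_rh = R√(Δφ²+q²Δλ²) = 4089.1 nmi
Excess = (4089.1 − 3858.9) / 3858.9 = 230.2 / 3858.9 = 5.97% ≈ 6.0%

6.0%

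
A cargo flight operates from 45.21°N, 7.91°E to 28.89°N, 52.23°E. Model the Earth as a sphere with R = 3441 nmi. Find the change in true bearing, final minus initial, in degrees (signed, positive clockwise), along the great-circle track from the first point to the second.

Initial bearing θ₁ = atan2(sin Δλ cos φ₂, cos φ₁ sin φ₂ − sin φ₁ cos φ₂ cos Δλ) = 99.67°
Final bearing θ₂ = (initial bearing from the destination back to the start) + 180° = 127.51°
Δθ = θ₂ − θ₁ = +27.8°

+27.8°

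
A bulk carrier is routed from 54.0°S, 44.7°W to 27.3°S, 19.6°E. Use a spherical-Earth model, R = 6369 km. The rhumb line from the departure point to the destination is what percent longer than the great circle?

2.5%

Great circle: σ = 0.9303 rad → d_gc = Rσ = 5925.3 km
Rhumb: Δφ = +0.4660, Δλ = +1.1222, Δψ = +0.6286, q = Δφ/Δψ = 0.7414 → d_rh = R√(Δφ²+q²Δλ²) = 6073.5 km
Excess = (6073.5 − 5925.3) / 5925.3 = 148.2 / 5925.3 = 2.50% ≈ 2.5%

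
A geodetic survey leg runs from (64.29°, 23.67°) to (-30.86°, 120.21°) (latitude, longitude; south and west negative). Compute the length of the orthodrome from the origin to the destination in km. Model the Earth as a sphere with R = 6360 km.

cos σ = sin φ₁ sin φ₂ + cos φ₁ cos φ₂ cos Δλ
      = sin(64.29°)sin(-30.86°) + cos(64.29°)cos(-30.86°)cos(96.54°) = -0.5046
σ = 120.303° → d = Rσ = 6360·2.09969 = 13354 km

13354 km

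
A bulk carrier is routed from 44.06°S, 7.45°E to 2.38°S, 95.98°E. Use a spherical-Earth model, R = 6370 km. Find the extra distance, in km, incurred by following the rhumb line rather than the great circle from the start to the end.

Great circle: cos σ = sin φ₁ sin φ₂ + cos φ₁ cos φ₂ cos Δλ,  σ = 1.5235 rad → d_gc = 9704.6 km
Rhumb line: Δψ = +0.8168, q = Δφ/Δψ = 0.8906, d_rh = R√(Δφ²+q²Δλ²) = 9915.3 km
Excess = 9915.3 − 9704.6 = 210.7 ≈ 211 km

211 km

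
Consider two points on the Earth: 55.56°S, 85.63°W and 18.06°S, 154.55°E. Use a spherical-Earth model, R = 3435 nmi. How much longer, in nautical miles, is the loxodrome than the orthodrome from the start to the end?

530 nmi

Great circle: cos σ = sin φ₁ sin φ₂ + cos φ₁ cos φ₂ cos Δλ,  σ = 1.5825 rad → d_gc = 5435.9 nmi
Rhumb line: Δψ = +0.8508, q = Δφ/Δψ = 0.7692, d_rh = R√(Δφ²+q²Δλ²) = 5965.7 nmi
Excess = 5965.7 − 5435.9 = 529.8 ≈ 530 nmi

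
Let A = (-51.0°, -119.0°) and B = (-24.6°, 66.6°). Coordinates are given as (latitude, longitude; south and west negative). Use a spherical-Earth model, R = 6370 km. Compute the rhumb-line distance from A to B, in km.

15301 km

Rhumb course C = atan2(Δλ, Δψ) with Δψ = ln[tan(π/4+φ₂/2)/tan(π/4+φ₁/2)] = +0.5949, Δλ = -3.0439 → C = 281.06°
d = R·|Δφ| / |cos C| = 6370·0.46077 / 0.19183 = 15301 km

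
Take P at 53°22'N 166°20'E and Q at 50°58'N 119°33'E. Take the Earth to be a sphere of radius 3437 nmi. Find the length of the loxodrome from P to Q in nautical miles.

Rhumb course C = atan2(Δλ, Δψ) with Δψ = ln[tan(π/4+φ₂/2)/tan(π/4+φ₁/2)] = -0.0683, Δλ = -0.8165 → C = 265.22°
d = R·|Δφ| / |cos C| = 3437·0.04189 / 0.08337 = 1727 nmi

1727 nmi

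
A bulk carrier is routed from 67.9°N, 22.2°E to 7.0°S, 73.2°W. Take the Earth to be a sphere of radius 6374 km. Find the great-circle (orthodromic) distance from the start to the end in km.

cos σ = sin φ₁ sin φ₂ + cos φ₁ cos φ₂ cos Δλ
      = sin(67.90°)sin(-7.00°) + cos(67.90°)cos(-7.00°)cos(-95.40°) = -0.1481
σ = 98.514° → d = Rσ = 6374·1.71940 = 10959 km

10959 km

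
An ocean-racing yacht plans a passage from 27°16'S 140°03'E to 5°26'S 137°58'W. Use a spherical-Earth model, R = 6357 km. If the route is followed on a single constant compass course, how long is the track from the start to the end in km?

Δψ = ln[tan(π/4+φ₂/2)/tan(π/4+φ₁/2)] = +0.4000;  Δφ = +0.3811 rad,  Δλ = +1.4309 rad
q = Δφ/Δψ = 0.9527
d = R·√(Δφ² + q²Δλ²) = 6357·1.41549 = 8998 km

8998 km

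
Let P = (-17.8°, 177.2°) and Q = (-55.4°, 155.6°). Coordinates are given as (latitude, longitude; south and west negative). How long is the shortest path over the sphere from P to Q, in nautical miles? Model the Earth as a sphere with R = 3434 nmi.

2459 nmi

cos σ = sin φ₁ sin φ₂ + cos φ₁ cos φ₂ cos Δλ
      = sin(-17.80°)sin(-55.40°) + cos(-17.80°)cos(-55.40°)cos(-21.60°) = 0.7543
σ = 41.034° → d = Rσ = 3434·0.71617 = 2459 nmi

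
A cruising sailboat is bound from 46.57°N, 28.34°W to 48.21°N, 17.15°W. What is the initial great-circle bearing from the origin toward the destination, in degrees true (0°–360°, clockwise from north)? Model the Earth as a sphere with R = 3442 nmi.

73.7°

θ = atan2( sin Δλ·cos φ₂ ,  cos φ₁ sin φ₂ − sin φ₁ cos φ₂ cos Δλ )
  = atan2(+0.1293, +0.0378) = 73.70°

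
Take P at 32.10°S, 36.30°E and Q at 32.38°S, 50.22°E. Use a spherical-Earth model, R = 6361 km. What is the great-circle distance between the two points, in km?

Haversine: a = sin²(Δφ/2)+cos φ₁ cos φ₂ sin²(Δλ/2) = 0.01051;  σ = 2·atan2(√a,√(1−a))
σ = 11.769° → d = Rσ = 6361·0.20541 = 1307 km

1307 km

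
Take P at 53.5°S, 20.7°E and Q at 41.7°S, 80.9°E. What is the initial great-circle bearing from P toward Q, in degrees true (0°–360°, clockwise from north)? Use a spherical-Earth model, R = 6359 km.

98.6°

N = sin Δλ·cos φ₂ = +0.6479;  D = cos φ₁ sin φ₂ − sin φ₁ cos φ₂ cos Δλ = -0.0974
initial course = atan2(N, D) = 98.55°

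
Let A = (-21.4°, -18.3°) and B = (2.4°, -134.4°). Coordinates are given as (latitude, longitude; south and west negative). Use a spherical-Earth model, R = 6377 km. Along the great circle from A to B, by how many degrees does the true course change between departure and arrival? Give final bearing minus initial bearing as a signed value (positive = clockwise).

Initial bearing θ₁ = atan2(sin Δλ cos φ₂, cos φ₁ sin φ₂ − sin φ₁ cos φ₂ cos Δλ) = 262.29°
Final bearing θ₂ = (initial bearing from the destination back to the start) + 180° = 292.56°
Δθ = θ₂ − θ₁ = +30.3°

+30.3°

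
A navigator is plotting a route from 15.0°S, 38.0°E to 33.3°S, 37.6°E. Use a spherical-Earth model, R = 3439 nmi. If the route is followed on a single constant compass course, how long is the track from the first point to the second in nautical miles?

Δψ = ln[tan(π/4+φ₂/2)/tan(π/4+φ₁/2)] = -0.3521;  Δφ = -0.3194 rad,  Δλ = -0.0070 rad
q = Δφ/Δψ = 0.9070
d = R·√(Δφ² + q²Δλ²) = 3439·0.31946 = 1099 nmi

1099 nmi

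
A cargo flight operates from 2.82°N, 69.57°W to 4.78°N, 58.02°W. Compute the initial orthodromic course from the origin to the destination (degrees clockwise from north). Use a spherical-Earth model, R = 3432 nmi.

N = sin Δλ·cos φ₂ = +0.1995;  D = cos φ₁ sin φ₂ − sin φ₁ cos φ₂ cos Δλ = +0.0352
initial course = atan2(N, D) = 80.00°

80.0°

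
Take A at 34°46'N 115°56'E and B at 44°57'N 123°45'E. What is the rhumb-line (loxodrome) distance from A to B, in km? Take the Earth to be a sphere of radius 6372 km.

1313 km

Rhumb course C = atan2(Δλ, Δψ) with Δψ = ln[tan(π/4+φ₂/2)/tan(π/4+φ₁/2)] = +0.2323, Δλ = +0.1364 → C = 30.43°
d = R·|Δφ| / |cos C| = 6372·0.17773 / 0.86226 = 1313 km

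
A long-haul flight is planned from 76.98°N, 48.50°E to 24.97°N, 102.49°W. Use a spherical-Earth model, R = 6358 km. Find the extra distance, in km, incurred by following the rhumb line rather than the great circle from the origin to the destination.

Great circle: cos σ = sin φ₁ sin φ₂ + cos φ₁ cos φ₂ cos Δλ,  σ = 1.3360 rad → d_gc = 8494.0 km
Rhumb line: Δψ = -1.7203, q = Δφ/Δψ = 0.5277, d_rh = R√(Δφ²+q²Δλ²) = 10558.3 km
Excess = 10558.3 − 8494.0 = 2064.3 ≈ 2064 km

2064 km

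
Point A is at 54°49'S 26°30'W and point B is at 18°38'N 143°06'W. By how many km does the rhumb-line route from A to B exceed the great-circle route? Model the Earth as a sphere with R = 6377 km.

503 km

Great circle: cos σ = sin φ₁ sin φ₂ + cos φ₁ cos φ₂ cos Δλ,  σ = 2.1009 rad → d_gc = 13397.4 km
Rhumb line: Δψ = +1.4798, q = Δφ/Δψ = 0.8663, d_rh = R√(Δφ²+q²Δλ²) = 13900.6 km
Excess = 13900.6 − 13397.4 = 503.2 ≈ 503 km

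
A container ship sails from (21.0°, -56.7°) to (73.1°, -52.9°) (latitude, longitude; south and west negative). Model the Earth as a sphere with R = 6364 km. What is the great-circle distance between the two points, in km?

Haversine: a = sin²(Δφ/2)+cos φ₁ cos φ₂ sin²(Δλ/2) = 0.19316;  σ = 2·atan2(√a,√(1−a))
σ = 52.143° → d = Rσ = 6364·0.91007 = 5792 km

5792 km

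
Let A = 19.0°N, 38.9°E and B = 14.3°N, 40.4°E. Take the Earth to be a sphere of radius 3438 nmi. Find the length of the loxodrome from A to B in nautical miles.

Δψ = ln[tan(π/4+φ₂/2)/tan(π/4+φ₁/2)] = -0.0856;  Δφ = -0.0820 rad,  Δλ = +0.0262 rad
q = Δφ/Δψ = 0.9578
d = R·√(Δφ² + q²Δλ²) = 3438·0.08578 = 295 nmi

295 nmi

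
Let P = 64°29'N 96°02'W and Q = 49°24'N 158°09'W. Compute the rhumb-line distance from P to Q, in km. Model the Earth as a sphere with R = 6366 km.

Δψ = ln[tan(π/4+φ₂/2)/tan(π/4+φ₁/2)] = -0.4908;  Δφ = -0.2633 rad,  Δλ = -1.0841 rad
q = Δφ/Δψ = 0.5363
d = R·√(Δφ² + q²Δλ²) = 6366·0.63829 = 4063 km

4063 km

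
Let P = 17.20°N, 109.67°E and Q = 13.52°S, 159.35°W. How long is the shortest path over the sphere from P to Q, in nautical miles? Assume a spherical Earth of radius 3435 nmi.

Haversine: a = sin²(Δφ/2)+cos φ₁ cos φ₂ sin²(Δλ/2) = 0.54251;  σ = 2·atan2(√a,√(1−a))
σ = 94.877° → d = Rσ = 3435·1.65592 = 5688 nmi

5688 nmi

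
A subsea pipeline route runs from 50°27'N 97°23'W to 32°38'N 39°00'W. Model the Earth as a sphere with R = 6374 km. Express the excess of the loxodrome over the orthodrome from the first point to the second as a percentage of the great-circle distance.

2.1%

Great circle: σ = 0.7997 rad → d_gc = Rσ = 5097.3 km
Rhumb: Δφ = -0.3110, Δλ = +1.0190, Δψ = -0.4198, q = Δφ/Δψ = 0.7406 → d_rh = R√(Δφ²+q²Δλ²) = 5202.8 km
Excess = (5202.8 − 5097.3) / 5097.3 = 105.5 / 5097.3 = 2.07% ≈ 2.1%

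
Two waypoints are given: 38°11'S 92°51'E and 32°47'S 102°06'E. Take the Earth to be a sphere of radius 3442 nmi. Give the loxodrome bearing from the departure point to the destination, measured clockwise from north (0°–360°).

54.3°

Meridional parts: M(φ₁)=-0.7221, M(φ₂)=-0.6062 → ΔM = +0.1158;  Δλ = +0.1614 rad
tan C = Δλ / ΔM = +1.3938 → C = 54.34°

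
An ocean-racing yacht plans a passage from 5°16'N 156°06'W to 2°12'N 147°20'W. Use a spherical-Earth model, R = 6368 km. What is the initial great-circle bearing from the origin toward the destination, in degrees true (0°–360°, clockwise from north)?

109.0°

N = sin Δλ·cos φ₂ = +0.1523;  D = cos φ₁ sin φ₂ − sin φ₁ cos φ₂ cos Δλ = -0.0524
initial course = atan2(N, D) = 109.00°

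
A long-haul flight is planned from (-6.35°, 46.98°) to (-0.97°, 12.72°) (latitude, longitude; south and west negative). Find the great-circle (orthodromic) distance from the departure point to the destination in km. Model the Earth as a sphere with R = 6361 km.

3841 km

Haversine: a = sin²(Δφ/2)+cos φ₁ cos φ₂ sin²(Δλ/2) = 0.08841;  σ = 2·atan2(√a,√(1−a))
σ = 34.596° → d = Rσ = 6361·0.60382 = 3841 km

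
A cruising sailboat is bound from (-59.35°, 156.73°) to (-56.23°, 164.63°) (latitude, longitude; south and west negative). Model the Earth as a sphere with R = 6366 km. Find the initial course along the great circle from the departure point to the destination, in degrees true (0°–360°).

56.9°

N = sin Δλ·cos φ₂ = +0.0764;  D = cos φ₁ sin φ₂ − sin φ₁ cos φ₂ cos Δλ = +0.0499
initial course = atan2(N, D) = 56.86°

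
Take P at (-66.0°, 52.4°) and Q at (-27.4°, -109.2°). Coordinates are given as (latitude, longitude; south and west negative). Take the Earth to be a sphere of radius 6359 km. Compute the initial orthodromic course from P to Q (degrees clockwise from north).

196.3°

θ = atan2( sin Δλ·cos φ₂ ,  cos φ₁ sin φ₂ − sin φ₁ cos φ₂ cos Δλ )
  = atan2(-0.2802, -0.9568) = 196.33°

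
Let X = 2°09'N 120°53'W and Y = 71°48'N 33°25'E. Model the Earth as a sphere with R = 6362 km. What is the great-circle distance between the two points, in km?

cos σ = sin φ₁ sin φ₂ + cos φ₁ cos φ₂ cos Δλ
      = sin(2.15°)sin(71.80°) + cos(2.15°)cos(71.80°)cos(154.30°) = -0.2456
σ = 104.217° → d = Rσ = 6362·1.81894 = 11572 km

11572 km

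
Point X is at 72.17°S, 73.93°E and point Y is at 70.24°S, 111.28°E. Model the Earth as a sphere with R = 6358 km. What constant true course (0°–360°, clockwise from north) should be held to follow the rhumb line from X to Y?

Meridional parts: M(φ₁)=-1.8524, M(φ₂)=-1.7477 → ΔM = +0.1046;  Δλ = +0.6519 rad
tan C = Δλ / ΔM = +6.2296 → C = 80.88°

80.9°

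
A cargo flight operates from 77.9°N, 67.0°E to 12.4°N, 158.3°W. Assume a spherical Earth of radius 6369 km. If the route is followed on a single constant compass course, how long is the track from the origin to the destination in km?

11152 km

Rhumb course C = atan2(Δλ, Δψ) with Δψ = ln[tan(π/4+φ₂/2)/tan(π/4+φ₁/2)] = -2.0263, Δλ = +2.3510 → C = 130.76°
d = R·|Δφ| / |cos C| = 6369·1.14319 / 0.65287 = 11152 km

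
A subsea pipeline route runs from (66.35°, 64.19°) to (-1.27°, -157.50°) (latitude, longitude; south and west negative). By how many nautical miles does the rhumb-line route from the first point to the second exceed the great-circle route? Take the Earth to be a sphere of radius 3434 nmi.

869 nmi

Great circle: cos σ = sin φ₁ sin φ₂ + cos φ₁ cos φ₂ cos Δλ,  σ = 1.8963 rad → d_gc = 6511.9 nmi
Rhumb line: Δψ = -1.5858, q = Δφ/Δψ = 0.7442, d_rh = R√(Δφ²+q²Δλ²) = 7381.3 nmi
Excess = 7381.3 − 6511.9 = 869.4 ≈ 869 nmi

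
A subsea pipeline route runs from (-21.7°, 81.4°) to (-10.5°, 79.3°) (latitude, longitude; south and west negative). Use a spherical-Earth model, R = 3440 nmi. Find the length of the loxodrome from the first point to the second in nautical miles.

Rhumb course C = atan2(Δλ, Δψ) with Δψ = ln[tan(π/4+φ₂/2)/tan(π/4+φ₁/2)] = +0.2038, Δλ = -0.0367 → C = 349.81°
d = R·|Δφ| / |cos C| = 3440·0.19548 / 0.98422 = 683 nmi

683 nmi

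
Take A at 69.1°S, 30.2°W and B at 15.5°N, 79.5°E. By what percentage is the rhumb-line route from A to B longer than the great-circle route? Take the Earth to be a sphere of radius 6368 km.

Great circle: σ = 1.9450 rad → d_gc = Rσ = 12385.8 km
Rhumb: Δφ = +1.4765, Δλ = +1.9146, Δψ = +1.9643, q = Δφ/Δψ = 0.7517 → d_rh = R√(Δφ²+q²Δλ²) = 13130.2 km
Excess = (13130.2 − 12385.8) / 12385.8 = 744.4 / 12385.8 = 6.01% ≈ 6.0%

6.0%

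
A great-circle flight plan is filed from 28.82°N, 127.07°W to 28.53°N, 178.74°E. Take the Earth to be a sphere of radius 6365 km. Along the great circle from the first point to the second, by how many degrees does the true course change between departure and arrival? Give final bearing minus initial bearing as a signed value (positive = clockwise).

At departure: θ₁ = atan2(sin Δλ cos φ₂, cos φ₁ sin φ₂ − sin φ₁ cos φ₂ cos Δλ) = 283.47°
At arrival: θ₂ = atan2(sin Δλ cos φ₁, −cos φ₂ sin φ₁ + sin φ₂ cos φ₁ cos Δλ) = 255.88°
Δθ = θ₂ − θ₁ = -27.6°

-27.6°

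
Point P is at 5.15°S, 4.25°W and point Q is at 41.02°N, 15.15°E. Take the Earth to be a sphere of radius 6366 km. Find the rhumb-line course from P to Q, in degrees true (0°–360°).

Δψ = ln[tan(π/4+φ₂/2)/tan(π/4+φ₁/2)] = +0.8763
Δλ = +0.3386 rad (taken the short way round)
course = atan2(Δλ, Δψ) = 21.13°

21.1°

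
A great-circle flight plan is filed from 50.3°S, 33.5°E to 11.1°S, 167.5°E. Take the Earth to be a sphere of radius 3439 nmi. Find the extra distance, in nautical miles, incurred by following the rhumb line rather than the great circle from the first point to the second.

677 nmi

Great circle: cos σ = sin φ₁ sin φ₂ + cos φ₁ cos φ₂ cos Δλ,  σ = 1.8622 rad → d_gc = 6404.1 nmi
Rhumb line: Δψ = +0.8239, q = Δφ/Δψ = 0.8304, d_rh = R√(Δφ²+q²Δλ²) = 7081.2 nmi
Excess = 7081.2 − 6404.1 = 677.1 ≈ 677 nmi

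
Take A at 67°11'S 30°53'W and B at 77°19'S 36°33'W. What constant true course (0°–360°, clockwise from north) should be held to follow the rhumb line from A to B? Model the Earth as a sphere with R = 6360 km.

Meridional parts: M(φ₁)=-1.6005, M(φ₂)=-2.1970 → ΔM = -0.5964;  Δλ = -0.0989 rad
tan C = Δλ / ΔM = +0.1658 → C = 189.42°

189.4°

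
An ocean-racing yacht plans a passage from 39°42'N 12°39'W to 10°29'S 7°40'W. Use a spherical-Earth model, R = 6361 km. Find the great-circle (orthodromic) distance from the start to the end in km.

5595 km

cos σ = sin φ₁ sin φ₂ + cos φ₁ cos φ₂ cos Δλ
      = sin(39.70°)sin(-10.48°) + cos(39.70°)cos(-10.48°)cos(4.98°) = 0.6375
σ = 50.396° → d = Rσ = 6361·0.87958 = 5595 km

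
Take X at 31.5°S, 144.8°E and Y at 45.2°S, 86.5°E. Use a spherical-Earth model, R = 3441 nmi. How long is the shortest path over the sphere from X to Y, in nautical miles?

2802 nmi

cos σ = sin φ₁ sin φ₂ + cos φ₁ cos φ₂ cos Δλ
      = sin(-31.50°)sin(-45.20°) + cos(-31.50°)cos(-45.20°)cos(-58.30°) = 0.6865
σ = 46.650° → d = Rσ = 3441·0.81420 = 2802 nmi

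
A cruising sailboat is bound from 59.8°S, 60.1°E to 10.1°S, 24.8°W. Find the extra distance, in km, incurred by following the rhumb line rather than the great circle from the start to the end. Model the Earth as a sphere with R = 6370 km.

Great circle: cos σ = sin φ₁ sin φ₂ + cos φ₁ cos φ₂ cos Δλ,  σ = 1.3739 rad → d_gc = 8752.0 km
Rhumb line: Δψ = +1.1328, q = Δφ/Δψ = 0.7657, d_rh = R√(Δφ²+q²Δλ²) = 9097.9 km
Excess = 9097.9 − 8752.0 = 345.9 ≈ 346 km

346 km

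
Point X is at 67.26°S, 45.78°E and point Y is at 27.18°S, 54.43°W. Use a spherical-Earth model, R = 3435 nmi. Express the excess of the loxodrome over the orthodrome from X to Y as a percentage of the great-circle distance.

Great circle: σ = 1.2022 rad → d_gc = Rσ = 4129.5 nmi
Rhumb: Δφ = +0.6995, Δλ = -1.7490, Δψ = +1.1108, q = Δφ/Δψ = 0.6298 → d_rh = R√(Δφ²+q²Δλ²) = 4482.1 nmi
Excess = (4482.1 − 4129.5) / 4129.5 = 352.6 / 4129.5 = 8.54% ≈ 8.5%

8.5%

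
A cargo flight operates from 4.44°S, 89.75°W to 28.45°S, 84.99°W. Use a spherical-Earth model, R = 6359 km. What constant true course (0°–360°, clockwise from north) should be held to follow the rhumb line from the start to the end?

Δψ = ln[tan(π/4+φ₂/2)/tan(π/4+φ₁/2)] = -0.4407
Δλ = +0.0831 rad (taken the short way round)
course = atan2(Δλ, Δψ) = 169.33°

169.3°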